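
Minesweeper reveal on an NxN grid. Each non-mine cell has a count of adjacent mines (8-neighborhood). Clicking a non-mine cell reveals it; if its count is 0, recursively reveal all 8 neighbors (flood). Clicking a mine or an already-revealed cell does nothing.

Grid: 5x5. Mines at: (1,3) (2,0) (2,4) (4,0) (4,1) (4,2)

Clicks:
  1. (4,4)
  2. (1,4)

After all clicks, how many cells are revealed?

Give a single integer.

Click 1 (4,4) count=0: revealed 4 new [(3,3) (3,4) (4,3) (4,4)] -> total=4
Click 2 (1,4) count=2: revealed 1 new [(1,4)] -> total=5

Answer: 5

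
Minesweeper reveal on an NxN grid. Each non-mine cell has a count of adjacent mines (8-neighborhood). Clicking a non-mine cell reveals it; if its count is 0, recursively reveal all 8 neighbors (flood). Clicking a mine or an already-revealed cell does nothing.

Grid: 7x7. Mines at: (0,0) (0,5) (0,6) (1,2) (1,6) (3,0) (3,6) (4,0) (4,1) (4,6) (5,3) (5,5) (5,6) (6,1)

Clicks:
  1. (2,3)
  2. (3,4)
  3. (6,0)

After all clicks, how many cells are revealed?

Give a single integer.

Answer: 16

Derivation:
Click 1 (2,3) count=1: revealed 1 new [(2,3)] -> total=1
Click 2 (3,4) count=0: revealed 14 new [(1,3) (1,4) (1,5) (2,2) (2,4) (2,5) (3,2) (3,3) (3,4) (3,5) (4,2) (4,3) (4,4) (4,5)] -> total=15
Click 3 (6,0) count=1: revealed 1 new [(6,0)] -> total=16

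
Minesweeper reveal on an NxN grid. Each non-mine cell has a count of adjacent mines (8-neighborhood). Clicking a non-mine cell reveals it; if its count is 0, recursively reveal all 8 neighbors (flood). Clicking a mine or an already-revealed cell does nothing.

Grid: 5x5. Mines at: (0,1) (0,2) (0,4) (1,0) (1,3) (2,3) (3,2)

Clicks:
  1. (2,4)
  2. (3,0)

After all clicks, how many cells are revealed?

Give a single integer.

Answer: 7

Derivation:
Click 1 (2,4) count=2: revealed 1 new [(2,4)] -> total=1
Click 2 (3,0) count=0: revealed 6 new [(2,0) (2,1) (3,0) (3,1) (4,0) (4,1)] -> total=7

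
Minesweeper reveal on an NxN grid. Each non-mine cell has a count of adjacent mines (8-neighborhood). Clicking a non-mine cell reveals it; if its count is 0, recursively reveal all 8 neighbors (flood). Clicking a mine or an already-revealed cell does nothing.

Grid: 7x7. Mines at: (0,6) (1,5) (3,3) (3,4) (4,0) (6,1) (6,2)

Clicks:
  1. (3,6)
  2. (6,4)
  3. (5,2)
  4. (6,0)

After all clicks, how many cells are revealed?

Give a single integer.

Answer: 18

Derivation:
Click 1 (3,6) count=0: revealed 16 new [(2,5) (2,6) (3,5) (3,6) (4,3) (4,4) (4,5) (4,6) (5,3) (5,4) (5,5) (5,6) (6,3) (6,4) (6,5) (6,6)] -> total=16
Click 2 (6,4) count=0: revealed 0 new [(none)] -> total=16
Click 3 (5,2) count=2: revealed 1 new [(5,2)] -> total=17
Click 4 (6,0) count=1: revealed 1 new [(6,0)] -> total=18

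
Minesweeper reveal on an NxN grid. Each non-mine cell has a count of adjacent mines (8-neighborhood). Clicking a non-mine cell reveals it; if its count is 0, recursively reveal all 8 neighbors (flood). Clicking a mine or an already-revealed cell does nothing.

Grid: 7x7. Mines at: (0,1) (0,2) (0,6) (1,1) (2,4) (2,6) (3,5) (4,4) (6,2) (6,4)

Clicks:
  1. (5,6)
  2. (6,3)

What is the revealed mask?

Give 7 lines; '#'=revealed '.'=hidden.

Answer: .......
.......
.......
.......
.....##
.....##
...#.##

Derivation:
Click 1 (5,6) count=0: revealed 6 new [(4,5) (4,6) (5,5) (5,6) (6,5) (6,6)] -> total=6
Click 2 (6,3) count=2: revealed 1 new [(6,3)] -> total=7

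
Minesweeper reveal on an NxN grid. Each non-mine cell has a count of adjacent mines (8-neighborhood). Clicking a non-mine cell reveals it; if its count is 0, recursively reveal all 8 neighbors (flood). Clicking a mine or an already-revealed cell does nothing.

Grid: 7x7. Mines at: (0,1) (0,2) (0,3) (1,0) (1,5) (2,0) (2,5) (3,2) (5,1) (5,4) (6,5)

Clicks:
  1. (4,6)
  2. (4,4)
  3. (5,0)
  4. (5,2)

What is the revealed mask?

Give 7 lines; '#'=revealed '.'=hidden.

Click 1 (4,6) count=0: revealed 6 new [(3,5) (3,6) (4,5) (4,6) (5,5) (5,6)] -> total=6
Click 2 (4,4) count=1: revealed 1 new [(4,4)] -> total=7
Click 3 (5,0) count=1: revealed 1 new [(5,0)] -> total=8
Click 4 (5,2) count=1: revealed 1 new [(5,2)] -> total=9

Answer: .......
.......
.......
.....##
....###
#.#..##
.......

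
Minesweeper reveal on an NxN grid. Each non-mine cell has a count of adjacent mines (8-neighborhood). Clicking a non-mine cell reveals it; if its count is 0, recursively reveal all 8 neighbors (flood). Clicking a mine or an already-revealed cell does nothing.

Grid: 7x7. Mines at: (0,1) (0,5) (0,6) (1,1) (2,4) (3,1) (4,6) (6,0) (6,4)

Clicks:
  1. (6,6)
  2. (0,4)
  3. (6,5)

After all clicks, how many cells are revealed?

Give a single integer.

Click 1 (6,6) count=0: revealed 4 new [(5,5) (5,6) (6,5) (6,6)] -> total=4
Click 2 (0,4) count=1: revealed 1 new [(0,4)] -> total=5
Click 3 (6,5) count=1: revealed 0 new [(none)] -> total=5

Answer: 5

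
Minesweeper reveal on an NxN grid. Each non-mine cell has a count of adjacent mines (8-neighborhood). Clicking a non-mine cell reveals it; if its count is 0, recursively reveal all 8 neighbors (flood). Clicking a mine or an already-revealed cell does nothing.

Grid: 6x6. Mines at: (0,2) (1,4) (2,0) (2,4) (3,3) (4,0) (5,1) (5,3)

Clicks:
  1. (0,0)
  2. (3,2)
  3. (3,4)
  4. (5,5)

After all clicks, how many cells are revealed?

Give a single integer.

Answer: 11

Derivation:
Click 1 (0,0) count=0: revealed 4 new [(0,0) (0,1) (1,0) (1,1)] -> total=4
Click 2 (3,2) count=1: revealed 1 new [(3,2)] -> total=5
Click 3 (3,4) count=2: revealed 1 new [(3,4)] -> total=6
Click 4 (5,5) count=0: revealed 5 new [(3,5) (4,4) (4,5) (5,4) (5,5)] -> total=11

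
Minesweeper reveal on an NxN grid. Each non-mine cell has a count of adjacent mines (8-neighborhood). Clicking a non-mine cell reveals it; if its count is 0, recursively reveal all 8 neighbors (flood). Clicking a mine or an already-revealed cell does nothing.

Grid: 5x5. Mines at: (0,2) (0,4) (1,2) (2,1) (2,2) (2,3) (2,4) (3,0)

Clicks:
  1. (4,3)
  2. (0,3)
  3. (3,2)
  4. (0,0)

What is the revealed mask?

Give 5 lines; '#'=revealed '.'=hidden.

Click 1 (4,3) count=0: revealed 8 new [(3,1) (3,2) (3,3) (3,4) (4,1) (4,2) (4,3) (4,4)] -> total=8
Click 2 (0,3) count=3: revealed 1 new [(0,3)] -> total=9
Click 3 (3,2) count=3: revealed 0 new [(none)] -> total=9
Click 4 (0,0) count=0: revealed 4 new [(0,0) (0,1) (1,0) (1,1)] -> total=13

Answer: ##.#.
##...
.....
.####
.####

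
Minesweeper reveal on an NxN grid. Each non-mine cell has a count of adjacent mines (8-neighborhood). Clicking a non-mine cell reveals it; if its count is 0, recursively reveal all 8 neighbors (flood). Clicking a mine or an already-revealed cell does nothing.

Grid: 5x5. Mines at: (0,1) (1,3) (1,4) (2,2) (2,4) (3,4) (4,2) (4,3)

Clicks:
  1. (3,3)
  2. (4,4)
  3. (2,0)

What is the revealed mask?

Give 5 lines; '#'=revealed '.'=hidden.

Answer: .....
##...
##...
##.#.
##..#

Derivation:
Click 1 (3,3) count=5: revealed 1 new [(3,3)] -> total=1
Click 2 (4,4) count=2: revealed 1 new [(4,4)] -> total=2
Click 3 (2,0) count=0: revealed 8 new [(1,0) (1,1) (2,0) (2,1) (3,0) (3,1) (4,0) (4,1)] -> total=10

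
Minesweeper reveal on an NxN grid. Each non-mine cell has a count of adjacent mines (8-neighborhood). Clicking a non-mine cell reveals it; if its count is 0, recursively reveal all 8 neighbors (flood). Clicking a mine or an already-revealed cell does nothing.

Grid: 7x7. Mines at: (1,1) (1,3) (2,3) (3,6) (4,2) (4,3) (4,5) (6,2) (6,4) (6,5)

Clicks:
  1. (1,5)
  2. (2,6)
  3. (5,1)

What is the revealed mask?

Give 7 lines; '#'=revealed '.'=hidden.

Answer: ....###
....###
....###
.......
.......
.#.....
.......

Derivation:
Click 1 (1,5) count=0: revealed 9 new [(0,4) (0,5) (0,6) (1,4) (1,5) (1,6) (2,4) (2,5) (2,6)] -> total=9
Click 2 (2,6) count=1: revealed 0 new [(none)] -> total=9
Click 3 (5,1) count=2: revealed 1 new [(5,1)] -> total=10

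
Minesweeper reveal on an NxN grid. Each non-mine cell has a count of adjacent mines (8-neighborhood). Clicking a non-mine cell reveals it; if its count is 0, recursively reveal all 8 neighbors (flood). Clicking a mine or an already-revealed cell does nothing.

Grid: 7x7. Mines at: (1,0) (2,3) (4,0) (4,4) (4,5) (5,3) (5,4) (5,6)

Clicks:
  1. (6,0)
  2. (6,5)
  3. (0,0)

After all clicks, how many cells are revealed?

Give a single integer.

Click 1 (6,0) count=0: revealed 6 new [(5,0) (5,1) (5,2) (6,0) (6,1) (6,2)] -> total=6
Click 2 (6,5) count=2: revealed 1 new [(6,5)] -> total=7
Click 3 (0,0) count=1: revealed 1 new [(0,0)] -> total=8

Answer: 8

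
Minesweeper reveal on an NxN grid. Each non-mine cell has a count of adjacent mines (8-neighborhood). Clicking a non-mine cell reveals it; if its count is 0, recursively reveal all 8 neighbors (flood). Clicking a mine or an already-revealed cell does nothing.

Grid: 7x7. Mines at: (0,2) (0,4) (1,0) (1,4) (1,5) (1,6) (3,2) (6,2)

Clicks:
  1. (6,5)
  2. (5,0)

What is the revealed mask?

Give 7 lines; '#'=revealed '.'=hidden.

Click 1 (6,5) count=0: revealed 20 new [(2,3) (2,4) (2,5) (2,6) (3,3) (3,4) (3,5) (3,6) (4,3) (4,4) (4,5) (4,6) (5,3) (5,4) (5,5) (5,6) (6,3) (6,4) (6,5) (6,6)] -> total=20
Click 2 (5,0) count=0: revealed 10 new [(2,0) (2,1) (3,0) (3,1) (4,0) (4,1) (5,0) (5,1) (6,0) (6,1)] -> total=30

Answer: .......
.......
##.####
##.####
##.####
##.####
##.####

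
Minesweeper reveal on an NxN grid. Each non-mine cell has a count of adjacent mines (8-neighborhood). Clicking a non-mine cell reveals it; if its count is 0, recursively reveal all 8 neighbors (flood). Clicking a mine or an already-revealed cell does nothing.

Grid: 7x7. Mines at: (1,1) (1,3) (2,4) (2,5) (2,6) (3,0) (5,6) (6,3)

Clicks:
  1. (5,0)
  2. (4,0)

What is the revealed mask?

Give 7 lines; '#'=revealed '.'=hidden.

Answer: .......
.......
.###...
.#####.
######.
######.
###....

Derivation:
Click 1 (5,0) count=0: revealed 23 new [(2,1) (2,2) (2,3) (3,1) (3,2) (3,3) (3,4) (3,5) (4,0) (4,1) (4,2) (4,3) (4,4) (4,5) (5,0) (5,1) (5,2) (5,3) (5,4) (5,5) (6,0) (6,1) (6,2)] -> total=23
Click 2 (4,0) count=1: revealed 0 new [(none)] -> total=23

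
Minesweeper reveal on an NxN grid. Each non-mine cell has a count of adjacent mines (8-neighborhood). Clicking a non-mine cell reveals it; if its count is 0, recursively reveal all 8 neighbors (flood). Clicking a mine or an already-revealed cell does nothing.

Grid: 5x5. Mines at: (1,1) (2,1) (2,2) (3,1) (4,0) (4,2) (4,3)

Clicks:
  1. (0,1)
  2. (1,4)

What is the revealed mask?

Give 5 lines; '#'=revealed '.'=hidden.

Answer: .####
..###
...##
...##
.....

Derivation:
Click 1 (0,1) count=1: revealed 1 new [(0,1)] -> total=1
Click 2 (1,4) count=0: revealed 10 new [(0,2) (0,3) (0,4) (1,2) (1,3) (1,4) (2,3) (2,4) (3,3) (3,4)] -> total=11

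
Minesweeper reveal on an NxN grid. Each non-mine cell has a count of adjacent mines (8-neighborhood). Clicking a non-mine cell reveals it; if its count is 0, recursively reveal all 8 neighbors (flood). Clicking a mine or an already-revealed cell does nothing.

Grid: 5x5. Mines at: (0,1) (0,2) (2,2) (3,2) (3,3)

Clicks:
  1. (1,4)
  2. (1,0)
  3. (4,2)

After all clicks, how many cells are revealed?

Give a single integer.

Answer: 8

Derivation:
Click 1 (1,4) count=0: revealed 6 new [(0,3) (0,4) (1,3) (1,4) (2,3) (2,4)] -> total=6
Click 2 (1,0) count=1: revealed 1 new [(1,0)] -> total=7
Click 3 (4,2) count=2: revealed 1 new [(4,2)] -> total=8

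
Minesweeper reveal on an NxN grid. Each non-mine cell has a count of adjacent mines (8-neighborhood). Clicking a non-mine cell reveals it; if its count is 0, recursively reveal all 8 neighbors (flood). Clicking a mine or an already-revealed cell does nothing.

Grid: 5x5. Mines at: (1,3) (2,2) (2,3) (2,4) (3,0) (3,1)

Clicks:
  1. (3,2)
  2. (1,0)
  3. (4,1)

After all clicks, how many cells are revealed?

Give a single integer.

Answer: 10

Derivation:
Click 1 (3,2) count=3: revealed 1 new [(3,2)] -> total=1
Click 2 (1,0) count=0: revealed 8 new [(0,0) (0,1) (0,2) (1,0) (1,1) (1,2) (2,0) (2,1)] -> total=9
Click 3 (4,1) count=2: revealed 1 new [(4,1)] -> total=10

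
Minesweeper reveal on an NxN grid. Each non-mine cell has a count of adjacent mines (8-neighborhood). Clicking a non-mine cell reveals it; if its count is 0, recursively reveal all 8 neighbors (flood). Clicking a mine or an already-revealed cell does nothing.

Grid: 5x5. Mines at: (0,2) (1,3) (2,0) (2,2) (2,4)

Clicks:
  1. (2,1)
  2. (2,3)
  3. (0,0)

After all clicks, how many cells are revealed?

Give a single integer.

Answer: 6

Derivation:
Click 1 (2,1) count=2: revealed 1 new [(2,1)] -> total=1
Click 2 (2,3) count=3: revealed 1 new [(2,3)] -> total=2
Click 3 (0,0) count=0: revealed 4 new [(0,0) (0,1) (1,0) (1,1)] -> total=6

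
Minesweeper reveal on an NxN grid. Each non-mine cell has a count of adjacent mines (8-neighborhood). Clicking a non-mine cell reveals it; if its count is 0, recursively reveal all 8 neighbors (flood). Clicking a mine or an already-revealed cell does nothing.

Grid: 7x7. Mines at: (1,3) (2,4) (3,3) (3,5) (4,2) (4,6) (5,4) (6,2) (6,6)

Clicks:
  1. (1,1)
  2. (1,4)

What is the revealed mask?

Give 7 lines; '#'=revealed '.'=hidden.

Answer: ###....
###.#..
###....
###....
##.....
##.....
##.....

Derivation:
Click 1 (1,1) count=0: revealed 18 new [(0,0) (0,1) (0,2) (1,0) (1,1) (1,2) (2,0) (2,1) (2,2) (3,0) (3,1) (3,2) (4,0) (4,1) (5,0) (5,1) (6,0) (6,1)] -> total=18
Click 2 (1,4) count=2: revealed 1 new [(1,4)] -> total=19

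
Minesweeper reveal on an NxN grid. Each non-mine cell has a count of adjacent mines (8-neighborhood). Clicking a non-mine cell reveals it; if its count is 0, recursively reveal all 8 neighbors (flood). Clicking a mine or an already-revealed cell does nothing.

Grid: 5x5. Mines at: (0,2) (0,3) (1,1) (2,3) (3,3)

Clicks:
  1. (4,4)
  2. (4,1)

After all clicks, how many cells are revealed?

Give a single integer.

Click 1 (4,4) count=1: revealed 1 new [(4,4)] -> total=1
Click 2 (4,1) count=0: revealed 9 new [(2,0) (2,1) (2,2) (3,0) (3,1) (3,2) (4,0) (4,1) (4,2)] -> total=10

Answer: 10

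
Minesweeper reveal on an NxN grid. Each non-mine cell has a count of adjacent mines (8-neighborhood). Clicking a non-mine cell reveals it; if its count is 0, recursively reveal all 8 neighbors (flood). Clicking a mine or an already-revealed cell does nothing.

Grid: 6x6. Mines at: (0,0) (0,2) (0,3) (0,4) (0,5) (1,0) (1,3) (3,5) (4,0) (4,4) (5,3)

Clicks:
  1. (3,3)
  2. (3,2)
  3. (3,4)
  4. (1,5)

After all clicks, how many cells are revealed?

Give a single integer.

Answer: 11

Derivation:
Click 1 (3,3) count=1: revealed 1 new [(3,3)] -> total=1
Click 2 (3,2) count=0: revealed 8 new [(2,1) (2,2) (2,3) (3,1) (3,2) (4,1) (4,2) (4,3)] -> total=9
Click 3 (3,4) count=2: revealed 1 new [(3,4)] -> total=10
Click 4 (1,5) count=2: revealed 1 new [(1,5)] -> total=11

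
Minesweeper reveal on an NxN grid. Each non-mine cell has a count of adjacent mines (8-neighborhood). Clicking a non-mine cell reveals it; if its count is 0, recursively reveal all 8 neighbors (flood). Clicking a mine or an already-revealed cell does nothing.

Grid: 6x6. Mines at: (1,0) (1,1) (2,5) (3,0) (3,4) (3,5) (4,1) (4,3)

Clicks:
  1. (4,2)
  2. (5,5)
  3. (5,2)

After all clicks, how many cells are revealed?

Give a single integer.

Click 1 (4,2) count=2: revealed 1 new [(4,2)] -> total=1
Click 2 (5,5) count=0: revealed 4 new [(4,4) (4,5) (5,4) (5,5)] -> total=5
Click 3 (5,2) count=2: revealed 1 new [(5,2)] -> total=6

Answer: 6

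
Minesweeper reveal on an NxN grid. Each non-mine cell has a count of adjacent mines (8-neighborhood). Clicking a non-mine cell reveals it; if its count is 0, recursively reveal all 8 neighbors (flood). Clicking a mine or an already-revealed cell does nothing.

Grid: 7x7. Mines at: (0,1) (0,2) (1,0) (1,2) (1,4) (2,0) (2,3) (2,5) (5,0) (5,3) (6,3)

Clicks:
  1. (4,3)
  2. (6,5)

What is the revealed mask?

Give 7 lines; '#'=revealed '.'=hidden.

Answer: .......
.......
.......
....###
...####
....###
....###

Derivation:
Click 1 (4,3) count=1: revealed 1 new [(4,3)] -> total=1
Click 2 (6,5) count=0: revealed 12 new [(3,4) (3,5) (3,6) (4,4) (4,5) (4,6) (5,4) (5,5) (5,6) (6,4) (6,5) (6,6)] -> total=13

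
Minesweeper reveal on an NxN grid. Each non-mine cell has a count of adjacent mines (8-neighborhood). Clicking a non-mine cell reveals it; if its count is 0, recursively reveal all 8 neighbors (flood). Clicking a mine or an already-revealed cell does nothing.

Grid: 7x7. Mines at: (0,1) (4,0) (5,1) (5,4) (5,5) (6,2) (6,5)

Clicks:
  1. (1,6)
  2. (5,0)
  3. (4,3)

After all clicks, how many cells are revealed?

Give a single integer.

Answer: 33

Derivation:
Click 1 (1,6) count=0: revealed 32 new [(0,2) (0,3) (0,4) (0,5) (0,6) (1,0) (1,1) (1,2) (1,3) (1,4) (1,5) (1,6) (2,0) (2,1) (2,2) (2,3) (2,4) (2,5) (2,6) (3,0) (3,1) (3,2) (3,3) (3,4) (3,5) (3,6) (4,1) (4,2) (4,3) (4,4) (4,5) (4,6)] -> total=32
Click 2 (5,0) count=2: revealed 1 new [(5,0)] -> total=33
Click 3 (4,3) count=1: revealed 0 new [(none)] -> total=33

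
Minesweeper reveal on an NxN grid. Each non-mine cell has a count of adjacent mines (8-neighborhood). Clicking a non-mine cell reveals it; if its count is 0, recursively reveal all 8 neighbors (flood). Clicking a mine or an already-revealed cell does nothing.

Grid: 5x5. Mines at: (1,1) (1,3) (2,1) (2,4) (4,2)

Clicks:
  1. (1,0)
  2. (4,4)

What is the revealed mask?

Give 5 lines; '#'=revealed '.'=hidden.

Click 1 (1,0) count=2: revealed 1 new [(1,0)] -> total=1
Click 2 (4,4) count=0: revealed 4 new [(3,3) (3,4) (4,3) (4,4)] -> total=5

Answer: .....
#....
.....
...##
...##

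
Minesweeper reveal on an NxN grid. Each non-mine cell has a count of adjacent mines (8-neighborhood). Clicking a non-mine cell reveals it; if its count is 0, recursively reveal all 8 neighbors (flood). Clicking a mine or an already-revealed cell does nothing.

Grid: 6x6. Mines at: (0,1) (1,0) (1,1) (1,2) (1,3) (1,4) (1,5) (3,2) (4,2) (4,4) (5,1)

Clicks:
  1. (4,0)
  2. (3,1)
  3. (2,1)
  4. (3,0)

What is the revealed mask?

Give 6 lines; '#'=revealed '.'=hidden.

Click 1 (4,0) count=1: revealed 1 new [(4,0)] -> total=1
Click 2 (3,1) count=2: revealed 1 new [(3,1)] -> total=2
Click 3 (2,1) count=4: revealed 1 new [(2,1)] -> total=3
Click 4 (3,0) count=0: revealed 3 new [(2,0) (3,0) (4,1)] -> total=6

Answer: ......
......
##....
##....
##....
......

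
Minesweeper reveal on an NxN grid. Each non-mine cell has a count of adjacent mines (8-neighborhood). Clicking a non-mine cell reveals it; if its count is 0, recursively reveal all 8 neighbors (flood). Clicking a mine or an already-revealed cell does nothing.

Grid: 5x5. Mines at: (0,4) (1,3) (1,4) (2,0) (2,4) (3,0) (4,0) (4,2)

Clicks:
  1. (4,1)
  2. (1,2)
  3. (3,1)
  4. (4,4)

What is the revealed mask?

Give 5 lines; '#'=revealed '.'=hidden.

Answer: .....
..#..
.....
.#.##
.#.##

Derivation:
Click 1 (4,1) count=3: revealed 1 new [(4,1)] -> total=1
Click 2 (1,2) count=1: revealed 1 new [(1,2)] -> total=2
Click 3 (3,1) count=4: revealed 1 new [(3,1)] -> total=3
Click 4 (4,4) count=0: revealed 4 new [(3,3) (3,4) (4,3) (4,4)] -> total=7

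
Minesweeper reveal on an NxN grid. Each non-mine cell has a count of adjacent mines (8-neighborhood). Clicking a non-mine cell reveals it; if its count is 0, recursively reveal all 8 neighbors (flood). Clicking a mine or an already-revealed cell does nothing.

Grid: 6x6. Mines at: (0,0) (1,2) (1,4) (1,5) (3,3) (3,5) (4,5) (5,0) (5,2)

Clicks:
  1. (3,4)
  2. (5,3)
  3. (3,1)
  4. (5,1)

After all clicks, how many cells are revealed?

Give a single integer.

Answer: 14

Derivation:
Click 1 (3,4) count=3: revealed 1 new [(3,4)] -> total=1
Click 2 (5,3) count=1: revealed 1 new [(5,3)] -> total=2
Click 3 (3,1) count=0: revealed 11 new [(1,0) (1,1) (2,0) (2,1) (2,2) (3,0) (3,1) (3,2) (4,0) (4,1) (4,2)] -> total=13
Click 4 (5,1) count=2: revealed 1 new [(5,1)] -> total=14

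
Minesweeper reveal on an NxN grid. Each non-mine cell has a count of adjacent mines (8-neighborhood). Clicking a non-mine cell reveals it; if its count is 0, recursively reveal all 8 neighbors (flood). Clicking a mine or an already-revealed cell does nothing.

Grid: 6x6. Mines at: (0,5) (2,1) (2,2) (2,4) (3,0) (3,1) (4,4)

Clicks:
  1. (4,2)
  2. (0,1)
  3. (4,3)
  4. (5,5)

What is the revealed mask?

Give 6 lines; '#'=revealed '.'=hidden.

Click 1 (4,2) count=1: revealed 1 new [(4,2)] -> total=1
Click 2 (0,1) count=0: revealed 10 new [(0,0) (0,1) (0,2) (0,3) (0,4) (1,0) (1,1) (1,2) (1,3) (1,4)] -> total=11
Click 3 (4,3) count=1: revealed 1 new [(4,3)] -> total=12
Click 4 (5,5) count=1: revealed 1 new [(5,5)] -> total=13

Answer: #####.
#####.
......
......
..##..
.....#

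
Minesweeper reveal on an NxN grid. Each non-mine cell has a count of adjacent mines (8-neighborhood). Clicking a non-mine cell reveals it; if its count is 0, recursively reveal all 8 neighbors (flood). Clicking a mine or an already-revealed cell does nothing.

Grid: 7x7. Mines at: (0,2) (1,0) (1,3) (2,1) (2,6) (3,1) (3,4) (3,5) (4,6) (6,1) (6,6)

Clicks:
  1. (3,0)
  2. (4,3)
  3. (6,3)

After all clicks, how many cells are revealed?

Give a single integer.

Answer: 13

Derivation:
Click 1 (3,0) count=2: revealed 1 new [(3,0)] -> total=1
Click 2 (4,3) count=1: revealed 1 new [(4,3)] -> total=2
Click 3 (6,3) count=0: revealed 11 new [(4,2) (4,4) (4,5) (5,2) (5,3) (5,4) (5,5) (6,2) (6,3) (6,4) (6,5)] -> total=13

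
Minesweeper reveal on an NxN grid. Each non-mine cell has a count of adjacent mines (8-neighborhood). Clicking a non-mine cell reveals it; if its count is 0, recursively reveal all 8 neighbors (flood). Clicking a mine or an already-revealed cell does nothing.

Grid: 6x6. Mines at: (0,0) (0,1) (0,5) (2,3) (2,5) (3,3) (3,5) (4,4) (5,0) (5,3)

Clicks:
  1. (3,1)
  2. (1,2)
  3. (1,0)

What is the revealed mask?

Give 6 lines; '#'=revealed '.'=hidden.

Answer: ......
###...
###...
###...
###...
......

Derivation:
Click 1 (3,1) count=0: revealed 12 new [(1,0) (1,1) (1,2) (2,0) (2,1) (2,2) (3,0) (3,1) (3,2) (4,0) (4,1) (4,2)] -> total=12
Click 2 (1,2) count=2: revealed 0 new [(none)] -> total=12
Click 3 (1,0) count=2: revealed 0 new [(none)] -> total=12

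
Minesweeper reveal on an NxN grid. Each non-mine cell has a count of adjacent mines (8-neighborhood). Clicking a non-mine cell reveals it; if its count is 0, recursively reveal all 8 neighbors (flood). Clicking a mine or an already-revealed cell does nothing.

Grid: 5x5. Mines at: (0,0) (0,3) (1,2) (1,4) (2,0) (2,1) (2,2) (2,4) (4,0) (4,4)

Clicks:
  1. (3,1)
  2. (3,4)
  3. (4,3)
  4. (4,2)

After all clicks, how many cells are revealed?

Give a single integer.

Click 1 (3,1) count=4: revealed 1 new [(3,1)] -> total=1
Click 2 (3,4) count=2: revealed 1 new [(3,4)] -> total=2
Click 3 (4,3) count=1: revealed 1 new [(4,3)] -> total=3
Click 4 (4,2) count=0: revealed 4 new [(3,2) (3,3) (4,1) (4,2)] -> total=7

Answer: 7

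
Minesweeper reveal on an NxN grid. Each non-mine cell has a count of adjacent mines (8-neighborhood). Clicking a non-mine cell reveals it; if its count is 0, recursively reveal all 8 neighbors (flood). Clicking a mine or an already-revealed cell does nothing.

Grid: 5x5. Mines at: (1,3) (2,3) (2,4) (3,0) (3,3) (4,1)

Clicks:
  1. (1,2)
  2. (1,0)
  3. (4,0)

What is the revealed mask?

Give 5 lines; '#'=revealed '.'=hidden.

Answer: ###..
###..
###..
.....
#....

Derivation:
Click 1 (1,2) count=2: revealed 1 new [(1,2)] -> total=1
Click 2 (1,0) count=0: revealed 8 new [(0,0) (0,1) (0,2) (1,0) (1,1) (2,0) (2,1) (2,2)] -> total=9
Click 3 (4,0) count=2: revealed 1 new [(4,0)] -> total=10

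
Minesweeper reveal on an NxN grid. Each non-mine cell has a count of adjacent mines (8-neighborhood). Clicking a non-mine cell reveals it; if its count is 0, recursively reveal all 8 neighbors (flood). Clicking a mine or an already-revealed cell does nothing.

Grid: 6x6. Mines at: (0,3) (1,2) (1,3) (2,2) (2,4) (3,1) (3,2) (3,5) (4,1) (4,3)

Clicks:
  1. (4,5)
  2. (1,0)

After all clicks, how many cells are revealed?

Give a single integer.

Click 1 (4,5) count=1: revealed 1 new [(4,5)] -> total=1
Click 2 (1,0) count=0: revealed 6 new [(0,0) (0,1) (1,0) (1,1) (2,0) (2,1)] -> total=7

Answer: 7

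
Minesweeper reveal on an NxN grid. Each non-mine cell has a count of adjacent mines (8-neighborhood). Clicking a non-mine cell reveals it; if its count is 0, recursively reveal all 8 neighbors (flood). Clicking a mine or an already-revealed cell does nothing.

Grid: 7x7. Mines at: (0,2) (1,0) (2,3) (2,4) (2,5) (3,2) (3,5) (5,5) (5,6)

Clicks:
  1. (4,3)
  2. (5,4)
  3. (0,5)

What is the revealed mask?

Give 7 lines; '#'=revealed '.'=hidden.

Answer: ...####
...####
.......
.......
...#...
....#..
.......

Derivation:
Click 1 (4,3) count=1: revealed 1 new [(4,3)] -> total=1
Click 2 (5,4) count=1: revealed 1 new [(5,4)] -> total=2
Click 3 (0,5) count=0: revealed 8 new [(0,3) (0,4) (0,5) (0,6) (1,3) (1,4) (1,5) (1,6)] -> total=10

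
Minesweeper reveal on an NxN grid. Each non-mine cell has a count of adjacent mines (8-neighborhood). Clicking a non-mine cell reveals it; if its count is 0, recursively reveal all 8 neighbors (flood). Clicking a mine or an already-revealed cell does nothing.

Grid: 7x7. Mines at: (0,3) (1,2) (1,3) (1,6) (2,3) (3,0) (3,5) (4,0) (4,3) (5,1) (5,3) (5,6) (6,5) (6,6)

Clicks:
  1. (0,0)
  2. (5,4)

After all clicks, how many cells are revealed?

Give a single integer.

Answer: 7

Derivation:
Click 1 (0,0) count=0: revealed 6 new [(0,0) (0,1) (1,0) (1,1) (2,0) (2,1)] -> total=6
Click 2 (5,4) count=3: revealed 1 new [(5,4)] -> total=7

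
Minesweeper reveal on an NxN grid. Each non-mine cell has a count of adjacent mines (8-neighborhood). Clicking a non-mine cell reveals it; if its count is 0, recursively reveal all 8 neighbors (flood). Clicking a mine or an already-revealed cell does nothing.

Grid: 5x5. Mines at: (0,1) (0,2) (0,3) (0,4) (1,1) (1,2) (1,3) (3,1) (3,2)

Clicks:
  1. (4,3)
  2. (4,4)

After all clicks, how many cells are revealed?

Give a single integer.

Answer: 6

Derivation:
Click 1 (4,3) count=1: revealed 1 new [(4,3)] -> total=1
Click 2 (4,4) count=0: revealed 5 new [(2,3) (2,4) (3,3) (3,4) (4,4)] -> total=6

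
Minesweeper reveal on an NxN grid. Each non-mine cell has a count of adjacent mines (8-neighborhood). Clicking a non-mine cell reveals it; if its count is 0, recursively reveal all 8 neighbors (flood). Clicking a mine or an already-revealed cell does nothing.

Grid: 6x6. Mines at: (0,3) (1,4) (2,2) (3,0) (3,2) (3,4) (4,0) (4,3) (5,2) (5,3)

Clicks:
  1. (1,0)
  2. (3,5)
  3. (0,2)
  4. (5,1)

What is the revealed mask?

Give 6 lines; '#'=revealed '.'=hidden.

Answer: ###...
###...
##....
.....#
......
.#....

Derivation:
Click 1 (1,0) count=0: revealed 8 new [(0,0) (0,1) (0,2) (1,0) (1,1) (1,2) (2,0) (2,1)] -> total=8
Click 2 (3,5) count=1: revealed 1 new [(3,5)] -> total=9
Click 3 (0,2) count=1: revealed 0 new [(none)] -> total=9
Click 4 (5,1) count=2: revealed 1 new [(5,1)] -> total=10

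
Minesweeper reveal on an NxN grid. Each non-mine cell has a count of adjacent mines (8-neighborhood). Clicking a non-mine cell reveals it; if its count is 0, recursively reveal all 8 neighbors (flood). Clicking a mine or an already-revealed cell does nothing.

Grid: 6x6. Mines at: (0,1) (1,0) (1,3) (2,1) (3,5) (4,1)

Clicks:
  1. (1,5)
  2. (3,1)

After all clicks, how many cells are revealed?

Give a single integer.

Answer: 7

Derivation:
Click 1 (1,5) count=0: revealed 6 new [(0,4) (0,5) (1,4) (1,5) (2,4) (2,5)] -> total=6
Click 2 (3,1) count=2: revealed 1 new [(3,1)] -> total=7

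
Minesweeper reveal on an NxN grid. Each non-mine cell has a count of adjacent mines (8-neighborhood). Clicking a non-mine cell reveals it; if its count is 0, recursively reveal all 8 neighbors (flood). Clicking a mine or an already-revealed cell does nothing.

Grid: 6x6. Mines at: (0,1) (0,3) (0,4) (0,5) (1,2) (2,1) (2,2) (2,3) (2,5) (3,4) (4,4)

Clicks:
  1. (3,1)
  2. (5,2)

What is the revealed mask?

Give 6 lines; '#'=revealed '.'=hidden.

Click 1 (3,1) count=2: revealed 1 new [(3,1)] -> total=1
Click 2 (5,2) count=0: revealed 11 new [(3,0) (3,2) (3,3) (4,0) (4,1) (4,2) (4,3) (5,0) (5,1) (5,2) (5,3)] -> total=12

Answer: ......
......
......
####..
####..
####..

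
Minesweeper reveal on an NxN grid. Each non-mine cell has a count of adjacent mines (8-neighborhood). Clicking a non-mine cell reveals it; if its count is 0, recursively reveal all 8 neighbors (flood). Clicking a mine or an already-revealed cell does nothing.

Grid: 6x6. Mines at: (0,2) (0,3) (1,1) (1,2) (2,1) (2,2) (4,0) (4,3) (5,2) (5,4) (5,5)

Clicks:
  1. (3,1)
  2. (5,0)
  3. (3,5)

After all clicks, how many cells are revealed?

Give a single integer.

Click 1 (3,1) count=3: revealed 1 new [(3,1)] -> total=1
Click 2 (5,0) count=1: revealed 1 new [(5,0)] -> total=2
Click 3 (3,5) count=0: revealed 13 new [(0,4) (0,5) (1,3) (1,4) (1,5) (2,3) (2,4) (2,5) (3,3) (3,4) (3,5) (4,4) (4,5)] -> total=15

Answer: 15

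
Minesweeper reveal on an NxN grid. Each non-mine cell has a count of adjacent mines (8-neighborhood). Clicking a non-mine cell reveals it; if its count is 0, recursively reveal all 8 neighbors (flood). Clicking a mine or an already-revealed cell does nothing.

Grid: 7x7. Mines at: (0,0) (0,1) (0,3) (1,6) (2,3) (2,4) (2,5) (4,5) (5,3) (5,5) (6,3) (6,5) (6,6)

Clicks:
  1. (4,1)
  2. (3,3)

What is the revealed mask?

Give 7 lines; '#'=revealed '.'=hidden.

Answer: .......
###....
###....
####...
###....
###....
###....

Derivation:
Click 1 (4,1) count=0: revealed 18 new [(1,0) (1,1) (1,2) (2,0) (2,1) (2,2) (3,0) (3,1) (3,2) (4,0) (4,1) (4,2) (5,0) (5,1) (5,2) (6,0) (6,1) (6,2)] -> total=18
Click 2 (3,3) count=2: revealed 1 new [(3,3)] -> total=19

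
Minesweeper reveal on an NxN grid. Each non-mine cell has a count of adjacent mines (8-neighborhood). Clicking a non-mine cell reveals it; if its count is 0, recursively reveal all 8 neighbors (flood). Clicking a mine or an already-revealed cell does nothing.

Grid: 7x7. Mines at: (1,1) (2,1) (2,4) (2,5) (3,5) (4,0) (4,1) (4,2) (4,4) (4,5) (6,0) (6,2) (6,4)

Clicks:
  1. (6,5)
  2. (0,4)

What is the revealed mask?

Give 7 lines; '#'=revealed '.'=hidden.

Click 1 (6,5) count=1: revealed 1 new [(6,5)] -> total=1
Click 2 (0,4) count=0: revealed 10 new [(0,2) (0,3) (0,4) (0,5) (0,6) (1,2) (1,3) (1,4) (1,5) (1,6)] -> total=11

Answer: ..#####
..#####
.......
.......
.......
.......
.....#.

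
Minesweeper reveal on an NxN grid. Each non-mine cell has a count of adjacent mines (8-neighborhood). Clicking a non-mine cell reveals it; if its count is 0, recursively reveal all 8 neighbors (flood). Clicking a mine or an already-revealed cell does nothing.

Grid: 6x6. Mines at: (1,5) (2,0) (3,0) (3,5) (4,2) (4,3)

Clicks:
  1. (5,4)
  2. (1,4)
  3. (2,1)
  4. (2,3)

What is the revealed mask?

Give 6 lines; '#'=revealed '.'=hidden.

Answer: #####.
#####.
.####.
.####.
......
....#.

Derivation:
Click 1 (5,4) count=1: revealed 1 new [(5,4)] -> total=1
Click 2 (1,4) count=1: revealed 1 new [(1,4)] -> total=2
Click 3 (2,1) count=2: revealed 1 new [(2,1)] -> total=3
Click 4 (2,3) count=0: revealed 16 new [(0,0) (0,1) (0,2) (0,3) (0,4) (1,0) (1,1) (1,2) (1,3) (2,2) (2,3) (2,4) (3,1) (3,2) (3,3) (3,4)] -> total=19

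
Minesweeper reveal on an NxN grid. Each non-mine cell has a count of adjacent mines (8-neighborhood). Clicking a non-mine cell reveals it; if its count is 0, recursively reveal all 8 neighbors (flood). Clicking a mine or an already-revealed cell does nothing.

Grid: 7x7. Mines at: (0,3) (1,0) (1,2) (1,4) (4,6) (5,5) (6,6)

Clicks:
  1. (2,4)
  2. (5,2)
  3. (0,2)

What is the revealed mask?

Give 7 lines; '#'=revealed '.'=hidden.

Click 1 (2,4) count=1: revealed 1 new [(2,4)] -> total=1
Click 2 (5,2) count=0: revealed 27 new [(2,0) (2,1) (2,2) (2,3) (2,5) (3,0) (3,1) (3,2) (3,3) (3,4) (3,5) (4,0) (4,1) (4,2) (4,3) (4,4) (4,5) (5,0) (5,1) (5,2) (5,3) (5,4) (6,0) (6,1) (6,2) (6,3) (6,4)] -> total=28
Click 3 (0,2) count=2: revealed 1 new [(0,2)] -> total=29

Answer: ..#....
.......
######.
######.
######.
#####..
#####..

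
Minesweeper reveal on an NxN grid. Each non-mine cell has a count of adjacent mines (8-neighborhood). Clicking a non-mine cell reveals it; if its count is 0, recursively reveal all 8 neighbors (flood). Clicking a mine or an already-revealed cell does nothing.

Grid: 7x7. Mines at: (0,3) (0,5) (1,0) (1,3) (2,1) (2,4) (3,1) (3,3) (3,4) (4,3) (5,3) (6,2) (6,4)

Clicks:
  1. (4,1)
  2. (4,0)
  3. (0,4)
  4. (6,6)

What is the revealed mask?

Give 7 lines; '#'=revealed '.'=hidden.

Click 1 (4,1) count=1: revealed 1 new [(4,1)] -> total=1
Click 2 (4,0) count=1: revealed 1 new [(4,0)] -> total=2
Click 3 (0,4) count=3: revealed 1 new [(0,4)] -> total=3
Click 4 (6,6) count=0: revealed 12 new [(1,5) (1,6) (2,5) (2,6) (3,5) (3,6) (4,5) (4,6) (5,5) (5,6) (6,5) (6,6)] -> total=15

Answer: ....#..
.....##
.....##
.....##
##...##
.....##
.....##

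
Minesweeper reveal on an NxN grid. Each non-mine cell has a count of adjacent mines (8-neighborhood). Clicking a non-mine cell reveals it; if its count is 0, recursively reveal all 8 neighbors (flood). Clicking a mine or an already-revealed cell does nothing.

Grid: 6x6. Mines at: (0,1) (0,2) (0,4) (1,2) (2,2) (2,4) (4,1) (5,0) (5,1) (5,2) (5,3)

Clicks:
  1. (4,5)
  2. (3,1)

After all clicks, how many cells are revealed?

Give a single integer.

Answer: 7

Derivation:
Click 1 (4,5) count=0: revealed 6 new [(3,4) (3,5) (4,4) (4,5) (5,4) (5,5)] -> total=6
Click 2 (3,1) count=2: revealed 1 new [(3,1)] -> total=7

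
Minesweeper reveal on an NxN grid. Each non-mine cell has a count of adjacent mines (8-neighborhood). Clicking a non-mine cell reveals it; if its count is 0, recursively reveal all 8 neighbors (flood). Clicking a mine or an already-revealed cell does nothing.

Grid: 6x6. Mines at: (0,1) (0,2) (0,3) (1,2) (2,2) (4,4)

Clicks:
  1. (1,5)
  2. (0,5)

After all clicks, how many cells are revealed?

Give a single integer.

Click 1 (1,5) count=0: revealed 11 new [(0,4) (0,5) (1,3) (1,4) (1,5) (2,3) (2,4) (2,5) (3,3) (3,4) (3,5)] -> total=11
Click 2 (0,5) count=0: revealed 0 new [(none)] -> total=11

Answer: 11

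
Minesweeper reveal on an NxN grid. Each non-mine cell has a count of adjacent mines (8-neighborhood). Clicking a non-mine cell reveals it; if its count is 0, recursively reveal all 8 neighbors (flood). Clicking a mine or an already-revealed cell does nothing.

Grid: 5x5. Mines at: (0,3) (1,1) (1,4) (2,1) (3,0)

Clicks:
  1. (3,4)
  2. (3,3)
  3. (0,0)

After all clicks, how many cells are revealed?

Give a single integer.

Answer: 12

Derivation:
Click 1 (3,4) count=0: revealed 11 new [(2,2) (2,3) (2,4) (3,1) (3,2) (3,3) (3,4) (4,1) (4,2) (4,3) (4,4)] -> total=11
Click 2 (3,3) count=0: revealed 0 new [(none)] -> total=11
Click 3 (0,0) count=1: revealed 1 new [(0,0)] -> total=12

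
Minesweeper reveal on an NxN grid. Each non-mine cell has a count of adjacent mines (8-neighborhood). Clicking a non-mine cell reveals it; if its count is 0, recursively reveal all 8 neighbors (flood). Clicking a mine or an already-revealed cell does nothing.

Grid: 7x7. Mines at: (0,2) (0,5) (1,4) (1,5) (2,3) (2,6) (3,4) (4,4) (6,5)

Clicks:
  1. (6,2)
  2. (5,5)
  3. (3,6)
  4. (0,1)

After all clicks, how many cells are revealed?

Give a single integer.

Answer: 28

Derivation:
Click 1 (6,2) count=0: revealed 26 new [(0,0) (0,1) (1,0) (1,1) (1,2) (2,0) (2,1) (2,2) (3,0) (3,1) (3,2) (3,3) (4,0) (4,1) (4,2) (4,3) (5,0) (5,1) (5,2) (5,3) (5,4) (6,0) (6,1) (6,2) (6,3) (6,4)] -> total=26
Click 2 (5,5) count=2: revealed 1 new [(5,5)] -> total=27
Click 3 (3,6) count=1: revealed 1 new [(3,6)] -> total=28
Click 4 (0,1) count=1: revealed 0 new [(none)] -> total=28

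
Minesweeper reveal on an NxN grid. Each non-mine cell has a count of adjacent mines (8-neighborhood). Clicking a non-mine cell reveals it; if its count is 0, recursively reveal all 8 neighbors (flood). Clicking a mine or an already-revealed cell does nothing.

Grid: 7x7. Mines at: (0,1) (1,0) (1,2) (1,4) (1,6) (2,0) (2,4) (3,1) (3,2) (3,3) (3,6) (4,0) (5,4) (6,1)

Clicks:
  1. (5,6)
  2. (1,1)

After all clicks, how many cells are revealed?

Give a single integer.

Answer: 7

Derivation:
Click 1 (5,6) count=0: revealed 6 new [(4,5) (4,6) (5,5) (5,6) (6,5) (6,6)] -> total=6
Click 2 (1,1) count=4: revealed 1 new [(1,1)] -> total=7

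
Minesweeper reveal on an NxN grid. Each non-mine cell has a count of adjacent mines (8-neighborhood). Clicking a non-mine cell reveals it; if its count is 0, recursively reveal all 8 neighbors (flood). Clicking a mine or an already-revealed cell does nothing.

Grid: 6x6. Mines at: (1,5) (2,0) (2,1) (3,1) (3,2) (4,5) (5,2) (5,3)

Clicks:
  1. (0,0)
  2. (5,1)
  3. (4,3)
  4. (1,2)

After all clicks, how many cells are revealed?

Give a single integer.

Click 1 (0,0) count=0: revealed 13 new [(0,0) (0,1) (0,2) (0,3) (0,4) (1,0) (1,1) (1,2) (1,3) (1,4) (2,2) (2,3) (2,4)] -> total=13
Click 2 (5,1) count=1: revealed 1 new [(5,1)] -> total=14
Click 3 (4,3) count=3: revealed 1 new [(4,3)] -> total=15
Click 4 (1,2) count=1: revealed 0 new [(none)] -> total=15

Answer: 15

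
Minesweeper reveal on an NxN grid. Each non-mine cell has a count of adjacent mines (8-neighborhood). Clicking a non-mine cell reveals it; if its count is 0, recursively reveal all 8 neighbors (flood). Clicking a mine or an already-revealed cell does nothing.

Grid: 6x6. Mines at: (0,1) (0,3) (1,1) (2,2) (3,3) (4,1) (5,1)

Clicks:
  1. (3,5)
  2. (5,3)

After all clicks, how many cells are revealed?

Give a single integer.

Answer: 16

Derivation:
Click 1 (3,5) count=0: revealed 16 new [(0,4) (0,5) (1,4) (1,5) (2,4) (2,5) (3,4) (3,5) (4,2) (4,3) (4,4) (4,5) (5,2) (5,3) (5,4) (5,5)] -> total=16
Click 2 (5,3) count=0: revealed 0 new [(none)] -> total=16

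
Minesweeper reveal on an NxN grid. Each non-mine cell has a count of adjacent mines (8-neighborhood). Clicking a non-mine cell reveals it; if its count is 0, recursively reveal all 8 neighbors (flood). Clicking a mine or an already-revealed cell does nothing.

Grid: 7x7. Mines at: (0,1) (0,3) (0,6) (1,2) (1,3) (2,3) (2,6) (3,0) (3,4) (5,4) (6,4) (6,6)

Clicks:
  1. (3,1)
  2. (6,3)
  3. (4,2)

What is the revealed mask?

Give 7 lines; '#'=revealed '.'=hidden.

Click 1 (3,1) count=1: revealed 1 new [(3,1)] -> total=1
Click 2 (6,3) count=2: revealed 1 new [(6,3)] -> total=2
Click 3 (4,2) count=0: revealed 13 new [(3,2) (3,3) (4,0) (4,1) (4,2) (4,3) (5,0) (5,1) (5,2) (5,3) (6,0) (6,1) (6,2)] -> total=15

Answer: .......
.......
.......
.###...
####...
####...
####...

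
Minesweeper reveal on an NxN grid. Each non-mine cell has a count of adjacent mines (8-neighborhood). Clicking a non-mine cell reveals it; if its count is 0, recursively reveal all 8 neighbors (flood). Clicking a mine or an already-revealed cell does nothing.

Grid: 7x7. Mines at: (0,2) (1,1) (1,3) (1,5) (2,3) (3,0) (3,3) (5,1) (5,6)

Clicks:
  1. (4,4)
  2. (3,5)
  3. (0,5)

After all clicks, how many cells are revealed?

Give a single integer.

Answer: 10

Derivation:
Click 1 (4,4) count=1: revealed 1 new [(4,4)] -> total=1
Click 2 (3,5) count=0: revealed 8 new [(2,4) (2,5) (2,6) (3,4) (3,5) (3,6) (4,5) (4,6)] -> total=9
Click 3 (0,5) count=1: revealed 1 new [(0,5)] -> total=10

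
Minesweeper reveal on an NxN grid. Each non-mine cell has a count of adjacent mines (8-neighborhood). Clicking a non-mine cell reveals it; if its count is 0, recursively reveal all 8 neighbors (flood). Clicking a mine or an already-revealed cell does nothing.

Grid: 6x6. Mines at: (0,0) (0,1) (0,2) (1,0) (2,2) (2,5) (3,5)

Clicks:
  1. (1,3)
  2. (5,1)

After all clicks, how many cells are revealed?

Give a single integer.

Answer: 20

Derivation:
Click 1 (1,3) count=2: revealed 1 new [(1,3)] -> total=1
Click 2 (5,1) count=0: revealed 19 new [(2,0) (2,1) (3,0) (3,1) (3,2) (3,3) (3,4) (4,0) (4,1) (4,2) (4,3) (4,4) (4,5) (5,0) (5,1) (5,2) (5,3) (5,4) (5,5)] -> total=20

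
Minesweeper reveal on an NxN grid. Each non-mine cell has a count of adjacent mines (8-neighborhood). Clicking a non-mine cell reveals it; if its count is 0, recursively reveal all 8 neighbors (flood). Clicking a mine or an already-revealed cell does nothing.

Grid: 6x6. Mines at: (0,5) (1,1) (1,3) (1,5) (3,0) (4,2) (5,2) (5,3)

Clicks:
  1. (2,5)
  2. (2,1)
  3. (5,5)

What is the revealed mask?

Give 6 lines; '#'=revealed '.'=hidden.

Click 1 (2,5) count=1: revealed 1 new [(2,5)] -> total=1
Click 2 (2,1) count=2: revealed 1 new [(2,1)] -> total=2
Click 3 (5,5) count=0: revealed 10 new [(2,3) (2,4) (3,3) (3,4) (3,5) (4,3) (4,4) (4,5) (5,4) (5,5)] -> total=12

Answer: ......
......
.#.###
...###
...###
....##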